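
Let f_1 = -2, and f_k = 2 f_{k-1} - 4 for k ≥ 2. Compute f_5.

f_2 = 2·(-2) - 4 = -8
f_3 = 2·(-8) - 4 = -20
f_4 = 2·(-20) - 4 = -44
f_5 = 2·(-44) - 4 = -92

-92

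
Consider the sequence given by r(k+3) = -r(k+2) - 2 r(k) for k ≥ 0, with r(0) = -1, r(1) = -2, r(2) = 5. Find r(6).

23

r(3) = -5 - 2*(-1) = -3
r(4) = -(-3) - 2*(-2) = 7
r(5) = -7 - 2*5 = -17
r(6) = -(-17) - 2*(-3) = 23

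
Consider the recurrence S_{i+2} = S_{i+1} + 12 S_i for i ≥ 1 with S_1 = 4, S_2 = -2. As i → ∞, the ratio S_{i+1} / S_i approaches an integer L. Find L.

4

The characteristic equation is r^2 - r - 12 = 0, which factors as (r - 4)(r + 3) = 0.
So the roots are 4 and -3. Since |4| > |-3| and the coefficient of 4^i is non-zero, the ratio tends to 4.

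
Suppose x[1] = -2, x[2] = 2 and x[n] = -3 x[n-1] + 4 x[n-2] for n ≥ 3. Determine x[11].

-838862

x[3] = -3*2 + 4*(-2) = -14
x[4] = -3*(-14) + 4*2 = 50
x[5] = -3*50 + 4*(-14) = -206
x[6] = -3*(-206) + 4*50 = 818
x[7] = -3*818 + 4*(-206) = -3278
x[8] = -3*(-3278) + 4*818 = 13106
x[9] = -3*13106 + 4*(-3278) = -52430
x[10] = -3*(-52430) + 4*13106 = 209714
x[11] = -3*209714 + 4*(-52430) = -838862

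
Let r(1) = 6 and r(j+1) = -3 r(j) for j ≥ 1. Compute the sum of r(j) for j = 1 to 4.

r(2) = -3·6 = -18
r(3) = -3·(-18) = 54
r(4) = -3·54 = -162
Sum = 6 + (-18) + 54 + (-162) = -120

-120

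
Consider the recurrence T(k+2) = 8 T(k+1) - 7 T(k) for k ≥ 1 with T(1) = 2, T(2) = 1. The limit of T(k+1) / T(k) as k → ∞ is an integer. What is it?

7

The characteristic equation is r^2 - 8r + 7 = 0, which factors as (r - 7)(r - 1) = 0.
So the roots are 7 and 1. Since |7| > |1| and the coefficient of 7^k is non-zero, the ratio tends to 7.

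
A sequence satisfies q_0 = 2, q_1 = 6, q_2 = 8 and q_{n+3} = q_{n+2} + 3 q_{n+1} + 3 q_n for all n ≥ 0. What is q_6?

512

q_3 = 8 + 3(6) + 3(2) = 32
q_4 = 32 + 3(8) + 3(6) = 74
q_5 = 74 + 3(32) + 3(8) = 194
q_6 = 194 + 3(74) + 3(32) = 512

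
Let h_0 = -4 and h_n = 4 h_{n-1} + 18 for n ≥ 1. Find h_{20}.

2199023255546

The fixed point is 18/(1 - 4) = -6, so h_n + 6 = 4(h_{n-1} + 6).
Hence h_n = 2·4^n - 6.
h_{20} = 2·4^{20} - 6 = 2·1099511627776 - 6 = 2199023255546.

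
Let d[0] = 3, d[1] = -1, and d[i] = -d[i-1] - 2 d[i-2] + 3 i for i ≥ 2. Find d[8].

-30

d[2] = -(-1) - 2*3 + 6 = 1
d[3] = -1 - 2*(-1) + 9 = 10
d[4] = -10 - 2*1 + 12 = 0
d[5] = -0 - 2*10 + 15 = -5
d[6] = -(-5) - 2*0 + 18 = 23
d[7] = -23 - 2*(-5) + 21 = 8
d[8] = -8 - 2*23 + 24 = -30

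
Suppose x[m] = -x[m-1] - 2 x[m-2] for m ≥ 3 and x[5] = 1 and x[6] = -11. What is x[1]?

2

Rearranging, x[m-2] = (x[m] + x[m-1]) / -2.
x[4] = (-11 + 1) / -2 = -10/-2 = 5
x[3] = (1 + 5) / -2 = 6/-2 = -3
x[2] = (5 + (-3)) / -2 = 2/-2 = -1
x[1] = (-3 + (-1)) / -2 = -4/-2 = 2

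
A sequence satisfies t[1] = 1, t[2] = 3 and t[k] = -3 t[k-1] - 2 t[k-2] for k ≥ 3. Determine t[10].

2043

t[3] = -3(3) - 2(1) = -11
t[4] = -3(-11) - 2(3) = 27
t[5] = -3(27) - 2(-11) = -59
t[6] = -3(-59) - 2(27) = 123
t[7] = -3(123) - 2(-59) = -251
t[8] = -3(-251) - 2(123) = 507
t[9] = -3(507) - 2(-251) = -1019
t[10] = -3(-1019) - 2(507) = 2043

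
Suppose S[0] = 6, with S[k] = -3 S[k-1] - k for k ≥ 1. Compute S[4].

500

S[1] = -3·6 - 1 = -19
S[2] = -3·(-19) - 2 = 55
S[3] = -3·55 - 3 = -168
S[4] = -3·(-168) - 4 = 500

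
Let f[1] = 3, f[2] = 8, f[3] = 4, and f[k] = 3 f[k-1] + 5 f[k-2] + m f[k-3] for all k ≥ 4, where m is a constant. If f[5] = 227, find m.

f[4] = 52 + 3m
f[5] = 176 + 17m
So 176 + 17m = 227, giving m = 3.

3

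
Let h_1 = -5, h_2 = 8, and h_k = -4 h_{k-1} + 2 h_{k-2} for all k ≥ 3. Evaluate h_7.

h_3 = -4·8 + 2·(-5) = -42
h_4 = -4·(-42) + 2·8 = 184
h_5 = -4·184 + 2·(-42) = -820
h_6 = -4·(-820) + 2·184 = 3648
h_7 = -4·3648 + 2·(-820) = -16232

-16232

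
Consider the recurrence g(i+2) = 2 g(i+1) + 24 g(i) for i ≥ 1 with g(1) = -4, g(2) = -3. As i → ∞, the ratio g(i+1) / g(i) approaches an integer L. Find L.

The characteristic equation is r^2 - 2r - 24 = 0, which factors as (r - 6)(r + 4) = 0.
So the roots are 6 and -4. Since |6| > |-4| and the coefficient of 6^i is non-zero, the ratio tends to 6.

6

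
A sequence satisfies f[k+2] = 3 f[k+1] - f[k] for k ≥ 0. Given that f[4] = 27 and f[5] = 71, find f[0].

Rearranging, f[k-2] = -(f[k] - 3 f[k-1]).
f[3] = -(71 - 3·27) = 10
f[2] = -(27 - 3·10) = 3
f[1] = -(10 - 3·3) = -1
f[0] = -(3 - 3·(-1)) = -6

-6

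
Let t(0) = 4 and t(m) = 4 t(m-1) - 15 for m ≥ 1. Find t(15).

The fixed point is -15/(1 - 4) = 5, so t(m) - 5 = 4(t(m-1) - 5).
Hence t(m) = -1·4^m + 5.
t(15) = -1·4^{15} + 5 = -1·1073741824 + 5 = -1073741819.

-1073741819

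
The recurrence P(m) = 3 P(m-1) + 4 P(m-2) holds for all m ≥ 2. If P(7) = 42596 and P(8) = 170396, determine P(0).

Rearranging, P(m-2) = (P(m) - 3 P(m-1)) / 4.
P(6) = (170396 - 3(42596)) / 4 = 42608/4 = 10652
P(5) = (42596 - 3(10652)) / 4 = 10640/4 = 2660
P(4) = (10652 - 3(2660)) / 4 = 2672/4 = 668
P(3) = (2660 - 3(668)) / 4 = 656/4 = 164
P(2) = (668 - 3(164)) / 4 = 176/4 = 44
P(1) = (164 - 3(44)) / 4 = 32/4 = 8
P(0) = (44 - 3(8)) / 4 = 20/4 = 5

5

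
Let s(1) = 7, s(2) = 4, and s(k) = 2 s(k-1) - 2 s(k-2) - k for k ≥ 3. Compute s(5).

-47

s(3) = 2·4 - 2·7 - 3 = -9
s(4) = 2·(-9) - 2·4 - 4 = -30
s(5) = 2·(-30) - 2·(-9) - 5 = -47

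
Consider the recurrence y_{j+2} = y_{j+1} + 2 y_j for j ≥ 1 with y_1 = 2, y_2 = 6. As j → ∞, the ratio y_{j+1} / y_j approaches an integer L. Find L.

2

The characteristic equation is r^2 - r - 2 = 0, which factors as (r - 2)(r + 1) = 0.
So the roots are 2 and -1. Since |2| > |-1| and the coefficient of 2^j is non-zero, the ratio tends to 2.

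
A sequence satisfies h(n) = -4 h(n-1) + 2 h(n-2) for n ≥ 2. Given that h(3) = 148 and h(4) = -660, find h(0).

-5

Rearranging, h(n-2) = (h(n) + 4 h(n-1)) / 2.
h(2) = (-660 + 4*148) / 2 = -68/2 = -34
h(1) = (148 + 4*(-34)) / 2 = 12/2 = 6
h(0) = (-34 + 4*6) / 2 = -10/2 = -5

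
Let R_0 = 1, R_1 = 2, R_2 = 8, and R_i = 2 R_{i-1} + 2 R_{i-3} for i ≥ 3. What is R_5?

96

R_3 = 2*8 + 2*1 = 18
R_4 = 2*18 + 2*2 = 40
R_5 = 2*40 + 2*8 = 96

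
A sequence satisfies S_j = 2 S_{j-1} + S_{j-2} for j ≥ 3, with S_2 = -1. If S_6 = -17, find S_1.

1

Let S_1 = w.
S_3 = -2 + w
S_4 = -5 + 2w
S_5 = -12 + 5w
S_6 = -29 + 12w
So -29 + 12w = -17, giving w = 1.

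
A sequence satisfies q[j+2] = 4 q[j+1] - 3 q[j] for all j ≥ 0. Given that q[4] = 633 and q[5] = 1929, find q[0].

-7

Rearranging, q[j-2] = (q[j] - 4 q[j-1]) / -3.
q[3] = (1929 - 4*633) / -3 = -603/-3 = 201
q[2] = (633 - 4*201) / -3 = -171/-3 = 57
q[1] = (201 - 4*57) / -3 = -27/-3 = 9
q[0] = (57 - 4*9) / -3 = 21/-3 = -7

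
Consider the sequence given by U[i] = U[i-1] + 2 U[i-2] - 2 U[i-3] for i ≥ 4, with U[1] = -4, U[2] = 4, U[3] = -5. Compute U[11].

U[4] = (-5) + 2*4 - 2*(-4) = 11
U[5] = 11 + 2*(-5) - 2*4 = -7
U[6] = (-7) + 2*11 - 2*(-5) = 25
U[7] = 25 + 2*(-7) - 2*11 = -11
U[8] = (-11) + 2*25 - 2*(-7) = 53
U[9] = 53 + 2*(-11) - 2*25 = -19
U[10] = (-19) + 2*53 - 2*(-11) = 109
U[11] = 109 + 2*(-19) - 2*53 = -35

-35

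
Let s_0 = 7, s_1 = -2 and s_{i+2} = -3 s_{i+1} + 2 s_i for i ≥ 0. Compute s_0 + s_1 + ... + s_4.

193

s_2 = -3(-2) + 2(7) = 20
s_3 = -3(20) + 2(-2) = -64
s_4 = -3(-64) + 2(20) = 232
Sum = 7 + (-2) + 20 + (-64) + 232 = 193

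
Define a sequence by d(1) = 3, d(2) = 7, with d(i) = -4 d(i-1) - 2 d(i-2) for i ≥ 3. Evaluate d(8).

d(3) = -4*7 - 2*3 = -34
d(4) = -4*(-34) - 2*7 = 122
d(5) = -4*122 - 2*(-34) = -420
d(6) = -4*(-420) - 2*122 = 1436
d(7) = -4*1436 - 2*(-420) = -4904
d(8) = -4*(-4904) - 2*1436 = 16744

16744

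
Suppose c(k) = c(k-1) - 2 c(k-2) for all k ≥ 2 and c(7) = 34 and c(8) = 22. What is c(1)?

Rearranging, c(k-2) = (c(k) - c(k-1)) / -2.
c(6) = (22 - 34) / -2 = -12/-2 = 6
c(5) = (34 - 6) / -2 = 28/-2 = -14
c(4) = (6 - (-14)) / -2 = 20/-2 = -10
c(3) = (-14 - (-10)) / -2 = -4/-2 = 2
c(2) = (-10 - 2) / -2 = -12/-2 = 6
c(1) = (2 - 6) / -2 = -4/-2 = 2

2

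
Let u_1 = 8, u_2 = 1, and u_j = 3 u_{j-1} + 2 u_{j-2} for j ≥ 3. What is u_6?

763

u_3 = 3*1 + 2*8 = 19
u_4 = 3*19 + 2*1 = 59
u_5 = 3*59 + 2*19 = 215
u_6 = 3*215 + 2*59 = 763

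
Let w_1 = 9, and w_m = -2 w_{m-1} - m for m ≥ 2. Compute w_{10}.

w_2 = -2*9 - 2 = -20
w_3 = -2*(-20) - 3 = 37
w_4 = -2*37 - 4 = -78
w_5 = -2*(-78) - 5 = 151
w_6 = -2*151 - 6 = -308
w_7 = -2*(-308) - 7 = 609
w_8 = -2*609 - 8 = -1226
w_9 = -2*(-1226) - 9 = 2443
w_{10} = -2*2443 - 10 = -4896

-4896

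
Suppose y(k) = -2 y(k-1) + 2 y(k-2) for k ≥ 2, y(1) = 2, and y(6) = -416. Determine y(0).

-2

Let y(0) = x.
y(2) = -4 + 2x
y(3) = 12 - 4x
y(4) = -32 + 12x
y(5) = 88 - 32x
y(6) = -240 + 88x
So -240 + 88x = -416, giving x = -2.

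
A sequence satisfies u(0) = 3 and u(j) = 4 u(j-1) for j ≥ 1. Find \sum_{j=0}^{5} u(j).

u(1) = 4·3 = 12
u(2) = 4·12 = 48
u(3) = 4·48 = 192
u(4) = 4·192 = 768
u(5) = 4·768 = 3072
Sum = 3 + 12 + 48 + 192 + 768 + 3072 = 4095

4095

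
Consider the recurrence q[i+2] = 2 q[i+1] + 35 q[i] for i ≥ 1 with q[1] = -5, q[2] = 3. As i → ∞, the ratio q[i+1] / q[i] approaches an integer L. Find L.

7

The characteristic equation is r^2 - 2r - 35 = 0, which factors as (r - 7)(r + 5) = 0.
So the roots are 7 and -5. Since |7| > |-5| and the coefficient of 7^i is non-zero, the ratio tends to 7.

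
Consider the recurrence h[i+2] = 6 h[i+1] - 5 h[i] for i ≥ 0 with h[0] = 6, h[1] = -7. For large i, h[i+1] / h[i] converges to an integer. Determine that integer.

5

The characteristic equation is r^2 - 6r + 5 = 0, which factors as (r - 5)(r - 1) = 0.
So the roots are 5 and 1. Since |5| > |1| and the coefficient of 5^i is non-zero, the ratio tends to 5.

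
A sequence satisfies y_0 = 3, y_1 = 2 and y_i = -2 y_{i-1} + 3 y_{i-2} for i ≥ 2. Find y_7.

-544

y_2 = -2(2) + 3(3) = 5
y_3 = -2(5) + 3(2) = -4
y_4 = -2(-4) + 3(5) = 23
y_5 = -2(23) + 3(-4) = -58
y_6 = -2(-58) + 3(23) = 185
y_7 = -2(185) + 3(-58) = -544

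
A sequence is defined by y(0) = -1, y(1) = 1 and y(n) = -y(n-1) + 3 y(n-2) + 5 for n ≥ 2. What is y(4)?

y(2) = -1 + 3*(-1) + 5 = 1
y(3) = -1 + 3*1 + 5 = 7
y(4) = -7 + 3*1 + 5 = 1

1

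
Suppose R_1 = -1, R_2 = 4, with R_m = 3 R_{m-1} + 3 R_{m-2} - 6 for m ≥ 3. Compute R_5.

R_3 = 3·4 + 3·(-1) - 6 = 3
R_4 = 3·3 + 3·4 - 6 = 15
R_5 = 3·15 + 3·3 - 6 = 48

48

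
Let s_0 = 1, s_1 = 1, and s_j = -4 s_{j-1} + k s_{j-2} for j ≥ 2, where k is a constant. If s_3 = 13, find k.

s_2 = -4 + k
s_3 = 16 - 3k
So 16 - 3k = 13, giving k = 1.

1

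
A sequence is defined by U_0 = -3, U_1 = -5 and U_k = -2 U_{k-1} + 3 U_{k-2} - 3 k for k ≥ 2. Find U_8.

U_2 = -2*(-5) + 3*(-3) - 6 = -5
U_3 = -2*(-5) + 3*(-5) - 9 = -14
U_4 = -2*(-14) + 3*(-5) - 12 = 1
U_5 = -2*1 + 3*(-14) - 15 = -59
U_6 = -2*(-59) + 3*1 - 18 = 103
U_7 = -2*103 + 3*(-59) - 21 = -404
U_8 = -2*(-404) + 3*103 - 24 = 1093

1093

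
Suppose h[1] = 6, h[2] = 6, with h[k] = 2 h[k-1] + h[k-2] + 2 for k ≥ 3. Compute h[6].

286

h[3] = 2·6 + 6 + 2 = 20
h[4] = 2·20 + 6 + 2 = 48
h[5] = 2·48 + 20 + 2 = 118
h[6] = 2·118 + 48 + 2 = 286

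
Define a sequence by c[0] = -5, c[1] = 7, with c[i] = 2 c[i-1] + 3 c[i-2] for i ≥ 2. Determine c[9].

c[2] = 2(7) + 3(-5) = -1
c[3] = 2(-1) + 3(7) = 19
c[4] = 2(19) + 3(-1) = 35
c[5] = 2(35) + 3(19) = 127
c[6] = 2(127) + 3(35) = 359
c[7] = 2(359) + 3(127) = 1099
c[8] = 2(1099) + 3(359) = 3275
c[9] = 2(3275) + 3(1099) = 9847

9847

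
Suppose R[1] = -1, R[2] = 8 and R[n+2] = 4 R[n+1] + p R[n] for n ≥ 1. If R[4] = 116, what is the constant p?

R[3] = 32 - p
R[4] = 128 + 4p
So 128 + 4p = 116, giving p = -3.

-3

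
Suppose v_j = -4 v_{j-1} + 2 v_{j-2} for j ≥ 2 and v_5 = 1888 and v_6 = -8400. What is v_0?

Rearranging, v_{j-2} = (v_j + 4 v_{j-1}) / 2.
v_4 = (-8400 + 4·1888) / 2 = -848/2 = -424
v_3 = (1888 + 4·(-424)) / 2 = 192/2 = 96
v_2 = (-424 + 4·96) / 2 = -40/2 = -20
v_1 = (96 + 4·(-20)) / 2 = 16/2 = 8
v_0 = (-20 + 4·8) / 2 = 12/2 = 6

6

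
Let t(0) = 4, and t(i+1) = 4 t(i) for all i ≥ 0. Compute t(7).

65536

t(1) = 4*4 = 16
t(2) = 4*16 = 64
t(3) = 4*64 = 256
t(4) = 4*256 = 1024
t(5) = 4*1024 = 4096
t(6) = 4*4096 = 16384
t(7) = 4*16384 = 65536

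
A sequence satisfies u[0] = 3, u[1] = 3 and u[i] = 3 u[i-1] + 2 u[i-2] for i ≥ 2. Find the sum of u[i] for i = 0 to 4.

255

u[2] = 3*3 + 2*3 = 15
u[3] = 3*15 + 2*3 = 51
u[4] = 3*51 + 2*15 = 183
Sum = 3 + 3 + 15 + 51 + 183 = 255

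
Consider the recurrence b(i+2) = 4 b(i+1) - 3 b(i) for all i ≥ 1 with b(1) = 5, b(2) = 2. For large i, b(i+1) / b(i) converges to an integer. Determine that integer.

The characteristic equation is r^2 - 4r + 3 = 0, which factors as (r - 3)(r - 1) = 0.
So the roots are 3 and 1. Since |3| > |1| and the coefficient of 3^i is non-zero, the ratio tends to 3.

3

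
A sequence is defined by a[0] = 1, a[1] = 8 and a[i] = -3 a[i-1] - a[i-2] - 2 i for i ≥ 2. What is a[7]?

a[2] = -3(8) - 1 - 4 = -29
a[3] = -3(-29) - 8 - 6 = 73
a[4] = -3(73) - (-29) - 8 = -198
a[5] = -3(-198) - 73 - 10 = 511
a[6] = -3(511) - (-198) - 12 = -1347
a[7] = -3(-1347) - 511 - 14 = 3516

3516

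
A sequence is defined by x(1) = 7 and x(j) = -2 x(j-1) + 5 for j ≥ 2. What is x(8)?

x(2) = -2*7 + 5 = -9
x(3) = -2*(-9) + 5 = 23
x(4) = -2*23 + 5 = -41
x(5) = -2*(-41) + 5 = 87
x(6) = -2*87 + 5 = -169
x(7) = -2*(-169) + 5 = 343
x(8) = -2*343 + 5 = -681

-681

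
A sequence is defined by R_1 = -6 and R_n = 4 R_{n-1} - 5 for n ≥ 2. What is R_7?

R_2 = 4·(-6) - 5 = -29
R_3 = 4·(-29) - 5 = -121
R_4 = 4·(-121) - 5 = -489
R_5 = 4·(-489) - 5 = -1961
R_6 = 4·(-1961) - 5 = -7849
R_7 = 4·(-7849) - 5 = -31401

-31401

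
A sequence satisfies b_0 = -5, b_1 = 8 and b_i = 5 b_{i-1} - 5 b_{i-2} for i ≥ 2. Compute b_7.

b_2 = 5*8 - 5*(-5) = 65
b_3 = 5*65 - 5*8 = 285
b_4 = 5*285 - 5*65 = 1100
b_5 = 5*1100 - 5*285 = 4075
b_6 = 5*4075 - 5*1100 = 14875
b_7 = 5*14875 - 5*4075 = 54000

54000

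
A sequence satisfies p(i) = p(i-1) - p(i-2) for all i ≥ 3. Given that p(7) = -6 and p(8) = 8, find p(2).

Rearranging, p(i-2) = -(p(i) - p(i-1)).
p(6) = -(8 - (-6)) = -14
p(5) = -(-6 - (-14)) = -8
p(4) = -(-14 - (-8)) = 6
p(3) = -(-8 - 6) = 14
p(2) = -(6 - 14) = 8

8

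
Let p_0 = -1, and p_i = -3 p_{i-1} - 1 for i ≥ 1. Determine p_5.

p_1 = -3·(-1) - 1 = 2
p_2 = -3·2 - 1 = -7
p_3 = -3·(-7) - 1 = 20
p_4 = -3·20 - 1 = -61
p_5 = -3·(-61) - 1 = 182

182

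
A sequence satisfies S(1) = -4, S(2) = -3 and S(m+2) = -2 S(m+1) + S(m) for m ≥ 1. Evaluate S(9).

548

S(3) = -2·(-3) + (-4) = 2
S(4) = -2·2 + (-3) = -7
S(5) = -2·(-7) + 2 = 16
S(6) = -2·16 + (-7) = -39
S(7) = -2·(-39) + 16 = 94
S(8) = -2·94 + (-39) = -227
S(9) = -2·(-227) + 94 = 548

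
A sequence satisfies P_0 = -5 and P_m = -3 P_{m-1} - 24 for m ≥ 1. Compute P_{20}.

The fixed point is -24/(1 + 3) = -6, so P_m + 6 = -3(P_{m-1} + 6).
Hence P_m = 1·(-3)^m - 6.
P_{20} = 1·(-3)^{20} - 6 = 1·3486784401 - 6 = 3486784395.

3486784395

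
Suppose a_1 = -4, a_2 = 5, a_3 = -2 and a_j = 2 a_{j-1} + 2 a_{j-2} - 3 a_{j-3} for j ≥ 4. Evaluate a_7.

132

a_4 = 2·(-2) + 2·5 - 3·(-4) = 18
a_5 = 2·18 + 2·(-2) - 3·5 = 17
a_6 = 2·17 + 2·18 - 3·(-2) = 76
a_7 = 2·76 + 2·17 - 3·18 = 132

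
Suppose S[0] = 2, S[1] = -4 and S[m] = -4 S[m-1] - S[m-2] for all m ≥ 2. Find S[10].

524174

S[2] = -4(-4) - 2 = 14
S[3] = -4(14) - (-4) = -52
S[4] = -4(-52) - 14 = 194
S[5] = -4(194) - (-52) = -724
S[6] = -4(-724) - 194 = 2702
S[7] = -4(2702) - (-724) = -10084
S[8] = -4(-10084) - 2702 = 37634
S[9] = -4(37634) - (-10084) = -140452
S[10] = -4(-140452) - 37634 = 524174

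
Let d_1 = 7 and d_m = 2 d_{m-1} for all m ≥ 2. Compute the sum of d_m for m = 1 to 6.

441

d_2 = 2·7 = 14
d_3 = 2·14 = 28
d_4 = 2·28 = 56
d_5 = 2·56 = 112
d_6 = 2·112 = 224
Sum = 7 + 14 + 28 + 56 + 112 + 224 = 441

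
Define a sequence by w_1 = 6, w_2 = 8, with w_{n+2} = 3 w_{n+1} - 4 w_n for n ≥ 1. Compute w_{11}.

2976

w_3 = 3(8) - 4(6) = 0
w_4 = 3(0) - 4(8) = -32
w_5 = 3(-32) - 4(0) = -96
w_6 = 3(-96) - 4(-32) = -160
w_7 = 3(-160) - 4(-96) = -96
w_8 = 3(-96) - 4(-160) = 352
w_9 = 3(352) - 4(-96) = 1440
w_{10} = 3(1440) - 4(352) = 2912
w_{11} = 3(2912) - 4(1440) = 2976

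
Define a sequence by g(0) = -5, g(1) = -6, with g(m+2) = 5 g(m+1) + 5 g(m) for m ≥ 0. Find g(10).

g(2) = 5·(-6) + 5·(-5) = -55
g(3) = 5·(-55) + 5·(-6) = -305
g(4) = 5·(-305) + 5·(-55) = -1800
g(5) = 5·(-1800) + 5·(-305) = -10525
g(6) = 5·(-10525) + 5·(-1800) = -61625
g(7) = 5·(-61625) + 5·(-10525) = -360750
g(8) = 5·(-360750) + 5·(-61625) = -2111875
g(9) = 5·(-2111875) + 5·(-360750) = -12363125
g(10) = 5·(-12363125) + 5·(-2111875) = -72375000

-72375000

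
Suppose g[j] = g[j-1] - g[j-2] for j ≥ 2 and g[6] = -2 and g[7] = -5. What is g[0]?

Rearranging, g[j-2] = -(g[j] - g[j-1]).
g[5] = -(-5 - (-2)) = 3
g[4] = -(-2 - 3) = 5
g[3] = -(3 - 5) = 2
g[2] = -(5 - 2) = -3
g[1] = -(2 - (-3)) = -5
g[0] = -(-3 - (-5)) = -2

-2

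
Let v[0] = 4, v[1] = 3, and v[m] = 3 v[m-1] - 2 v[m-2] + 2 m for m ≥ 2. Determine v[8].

v[2] = 3(3) - 2(4) + 4 = 5
v[3] = 3(5) - 2(3) + 6 = 15
v[4] = 3(15) - 2(5) + 8 = 43
v[5] = 3(43) - 2(15) + 10 = 109
v[6] = 3(109) - 2(43) + 12 = 253
v[7] = 3(253) - 2(109) + 14 = 555
v[8] = 3(555) - 2(253) + 16 = 1175

1175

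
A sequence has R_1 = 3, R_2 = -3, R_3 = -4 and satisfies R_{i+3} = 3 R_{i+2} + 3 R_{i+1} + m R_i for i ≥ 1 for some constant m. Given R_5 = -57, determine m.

R_4 = -21 + 3m
R_5 = -75 + 6m
So -75 + 6m = -57, giving m = 3.

3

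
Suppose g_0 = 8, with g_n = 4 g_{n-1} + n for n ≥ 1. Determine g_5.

g_1 = 4(8) + 1 = 33
g_2 = 4(33) + 2 = 134
g_3 = 4(134) + 3 = 539
g_4 = 4(539) + 4 = 2160
g_5 = 4(2160) + 5 = 8645

8645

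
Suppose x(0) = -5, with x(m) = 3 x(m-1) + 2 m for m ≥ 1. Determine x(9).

x(1) = 3*(-5) + 2 = -13
x(2) = 3*(-13) + 4 = -35
x(3) = 3*(-35) + 6 = -99
x(4) = 3*(-99) + 8 = -289
x(5) = 3*(-289) + 10 = -857
x(6) = 3*(-857) + 12 = -2559
x(7) = 3*(-2559) + 14 = -7663
x(8) = 3*(-7663) + 16 = -22973
x(9) = 3*(-22973) + 18 = -68901

-68901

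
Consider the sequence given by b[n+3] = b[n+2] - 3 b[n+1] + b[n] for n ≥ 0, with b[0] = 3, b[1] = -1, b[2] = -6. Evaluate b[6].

-40

b[3] = (-6) - 3*(-1) + 3 = 0
b[4] = 0 - 3*(-6) + (-1) = 17
b[5] = 17 - 3*0 + (-6) = 11
b[6] = 11 - 3*17 + 0 = -40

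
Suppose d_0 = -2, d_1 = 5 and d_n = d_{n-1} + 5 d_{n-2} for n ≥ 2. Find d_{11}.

26195

d_2 = 5 + 5(-2) = -5
d_3 = (-5) + 5(5) = 20
d_4 = 20 + 5(-5) = -5
d_5 = (-5) + 5(20) = 95
d_6 = 95 + 5(-5) = 70
d_7 = 70 + 5(95) = 545
d_8 = 545 + 5(70) = 895
d_9 = 895 + 5(545) = 3620
d_{10} = 3620 + 5(895) = 8095
d_{11} = 8095 + 5(3620) = 26195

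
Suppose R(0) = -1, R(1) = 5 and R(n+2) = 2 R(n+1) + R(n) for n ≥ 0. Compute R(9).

4517

R(2) = 2·5 + (-1) = 9
R(3) = 2·9 + 5 = 23
R(4) = 2·23 + 9 = 55
R(5) = 2·55 + 23 = 133
R(6) = 2·133 + 55 = 321
R(7) = 2·321 + 133 = 775
R(8) = 2·775 + 321 = 1871
R(9) = 2·1871 + 775 = 4517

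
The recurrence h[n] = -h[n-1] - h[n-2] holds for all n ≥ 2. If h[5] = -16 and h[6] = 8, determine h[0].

Rearranging, h[n-2] = -(h[n] + h[n-1]).
h[4] = -(8 + (-16)) = 8
h[3] = -(-16 + 8) = 8
h[2] = -(8 + 8) = -16
h[1] = -(8 + (-16)) = 8
h[0] = -(-16 + 8) = 8

8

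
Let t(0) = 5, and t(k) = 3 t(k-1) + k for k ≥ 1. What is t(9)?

113172

t(1) = 3·5 + 1 = 16
t(2) = 3·16 + 2 = 50
t(3) = 3·50 + 3 = 153
t(4) = 3·153 + 4 = 463
t(5) = 3·463 + 5 = 1394
t(6) = 3·1394 + 6 = 4188
t(7) = 3·4188 + 7 = 12571
t(8) = 3·12571 + 8 = 37721
t(9) = 3·37721 + 9 = 113172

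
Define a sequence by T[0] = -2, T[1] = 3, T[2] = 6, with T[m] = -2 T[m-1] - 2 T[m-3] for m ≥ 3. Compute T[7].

T[3] = -2(6) - 2(-2) = -8
T[4] = -2(-8) - 2(3) = 10
T[5] = -2(10) - 2(6) = -32
T[6] = -2(-32) - 2(-8) = 80
T[7] = -2(80) - 2(10) = -180

-180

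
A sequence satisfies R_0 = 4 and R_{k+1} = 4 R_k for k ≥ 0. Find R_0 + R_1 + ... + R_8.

349524

R_1 = 4*4 = 16
R_2 = 4*16 = 64
R_3 = 4*64 = 256
R_4 = 4*256 = 1024
R_5 = 4*1024 = 4096
R_6 = 4*4096 = 16384
R_7 = 4*16384 = 65536
R_8 = 4*65536 = 262144
Sum = 4 + 16 + 64 + 256 + 1024 + 4096 + 16384 + 65536 + 262144 = 349524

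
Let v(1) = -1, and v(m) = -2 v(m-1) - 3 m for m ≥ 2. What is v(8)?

v(2) = -2·(-1) - 6 = -4
v(3) = -2·(-4) - 9 = -1
v(4) = -2·(-1) - 12 = -10
v(5) = -2·(-10) - 15 = 5
v(6) = -2·5 - 18 = -28
v(7) = -2·(-28) - 21 = 35
v(8) = -2·35 - 24 = -94

-94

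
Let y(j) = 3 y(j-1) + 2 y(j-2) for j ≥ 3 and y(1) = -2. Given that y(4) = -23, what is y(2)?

Let y(2) = w.
y(3) = -4 + 3w
y(4) = -12 + 11w
So -12 + 11w = -23, giving w = -1.

-1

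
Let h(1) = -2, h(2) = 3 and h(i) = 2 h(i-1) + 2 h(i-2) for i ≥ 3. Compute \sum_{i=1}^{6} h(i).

h(3) = 2(3) + 2(-2) = 2
h(4) = 2(2) + 2(3) = 10
h(5) = 2(10) + 2(2) = 24
h(6) = 2(24) + 2(10) = 68
Sum = (-2) + 3 + 2 + 10 + 24 + 68 = 105

105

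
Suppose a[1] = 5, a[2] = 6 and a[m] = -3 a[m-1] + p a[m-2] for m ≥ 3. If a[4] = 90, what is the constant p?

a[3] = -18 + 5p
a[4] = 54 - 9p
So 54 - 9p = 90, giving p = -4.

-4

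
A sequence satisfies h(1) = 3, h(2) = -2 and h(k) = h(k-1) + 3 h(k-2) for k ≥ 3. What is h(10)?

937

h(3) = (-2) + 3(3) = 7
h(4) = 7 + 3(-2) = 1
h(5) = 1 + 3(7) = 22
h(6) = 22 + 3(1) = 25
h(7) = 25 + 3(22) = 91
h(8) = 91 + 3(25) = 166
h(9) = 166 + 3(91) = 439
h(10) = 439 + 3(166) = 937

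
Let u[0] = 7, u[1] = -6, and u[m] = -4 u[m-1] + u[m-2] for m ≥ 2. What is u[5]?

-2334

u[2] = -4*(-6) + 7 = 31
u[3] = -4*31 + (-6) = -130
u[4] = -4*(-130) + 31 = 551
u[5] = -4*551 + (-130) = -2334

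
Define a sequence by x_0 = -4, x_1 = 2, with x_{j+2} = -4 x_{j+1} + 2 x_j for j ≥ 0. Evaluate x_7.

x_2 = -4*2 + 2*(-4) = -16
x_3 = -4*(-16) + 2*2 = 68
x_4 = -4*68 + 2*(-16) = -304
x_5 = -4*(-304) + 2*68 = 1352
x_6 = -4*1352 + 2*(-304) = -6016
x_7 = -4*(-6016) + 2*1352 = 26768

26768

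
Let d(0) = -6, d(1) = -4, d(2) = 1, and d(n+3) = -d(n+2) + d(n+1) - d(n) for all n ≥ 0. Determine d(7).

d(3) = -1 + (-4) - (-6) = 1
d(4) = -1 + 1 - (-4) = 4
d(5) = -4 + 1 - 1 = -4
d(6) = -(-4) + 4 - 1 = 7
d(7) = -7 + (-4) - 4 = -15

-15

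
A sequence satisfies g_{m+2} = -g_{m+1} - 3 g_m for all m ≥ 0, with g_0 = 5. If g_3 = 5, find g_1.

5

Let g_1 = v.
g_2 = -15 - v
g_3 = 15 - 2v
So 15 - 2v = 5, giving v = 5.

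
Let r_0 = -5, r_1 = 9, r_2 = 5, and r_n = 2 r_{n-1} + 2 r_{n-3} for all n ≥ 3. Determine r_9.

r_3 = 2*5 + 2*(-5) = 0
r_4 = 2*0 + 2*9 = 18
r_5 = 2*18 + 2*5 = 46
r_6 = 2*46 + 2*0 = 92
r_7 = 2*92 + 2*18 = 220
r_8 = 2*220 + 2*46 = 532
r_9 = 2*532 + 2*92 = 1248

1248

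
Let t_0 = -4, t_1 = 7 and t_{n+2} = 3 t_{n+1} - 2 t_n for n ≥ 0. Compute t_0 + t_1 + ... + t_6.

t_2 = 3·7 - 2·(-4) = 29
t_3 = 3·29 - 2·7 = 73
t_4 = 3·73 - 2·29 = 161
t_5 = 3·161 - 2·73 = 337
t_6 = 3·337 - 2·161 = 689
Sum = (-4) + 7 + 29 + 73 + 161 + 337 + 689 = 1292

1292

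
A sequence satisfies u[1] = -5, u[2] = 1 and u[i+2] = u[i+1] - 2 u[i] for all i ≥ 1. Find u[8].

u[3] = 1 - 2·(-5) = 11
u[4] = 11 - 2·1 = 9
u[5] = 9 - 2·11 = -13
u[6] = (-13) - 2·9 = -31
u[7] = (-31) - 2·(-13) = -5
u[8] = (-5) - 2·(-31) = 57

57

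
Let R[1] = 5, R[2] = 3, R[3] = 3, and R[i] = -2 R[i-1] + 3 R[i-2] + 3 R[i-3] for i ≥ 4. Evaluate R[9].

R[4] = -2*3 + 3*3 + 3*5 = 18
R[5] = -2*18 + 3*3 + 3*3 = -18
R[6] = -2*(-18) + 3*18 + 3*3 = 99
R[7] = -2*99 + 3*(-18) + 3*18 = -198
R[8] = -2*(-198) + 3*99 + 3*(-18) = 639
R[9] = -2*639 + 3*(-198) + 3*99 = -1575

-1575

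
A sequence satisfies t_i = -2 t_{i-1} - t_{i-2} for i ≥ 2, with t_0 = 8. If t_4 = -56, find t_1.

Let t_1 = x.
t_2 = -8 - 2x
t_3 = 16 + 3x
t_4 = -24 - 4x
So -24 - 4x = -56, giving x = 8.

8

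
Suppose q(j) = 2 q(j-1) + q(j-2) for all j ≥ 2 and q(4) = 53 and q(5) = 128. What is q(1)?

Rearranging, q(j-2) = q(j) - 2 q(j-1).
q(3) = 128 - 2·53 = 22
q(2) = 53 - 2·22 = 9
q(1) = 22 - 2·9 = 4

4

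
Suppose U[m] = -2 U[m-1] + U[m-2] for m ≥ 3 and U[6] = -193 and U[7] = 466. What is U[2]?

Rearranging, U[m-2] = U[m] + 2 U[m-1].
U[5] = 466 + 2*(-193) = 80
U[4] = -193 + 2*80 = -33
U[3] = 80 + 2*(-33) = 14
U[2] = -33 + 2*14 = -5

-5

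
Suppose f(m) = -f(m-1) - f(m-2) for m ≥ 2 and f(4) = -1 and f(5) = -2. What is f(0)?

Rearranging, f(m-2) = -(f(m) + f(m-1)).
f(3) = -(-2 + (-1)) = 3
f(2) = -(-1 + 3) = -2
f(1) = -(3 + (-2)) = -1
f(0) = -(-2 + (-1)) = 3

3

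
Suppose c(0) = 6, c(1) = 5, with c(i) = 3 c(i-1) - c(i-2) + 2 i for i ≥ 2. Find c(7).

c(2) = 3(5) - 6 + 4 = 13
c(3) = 3(13) - 5 + 6 = 40
c(4) = 3(40) - 13 + 8 = 115
c(5) = 3(115) - 40 + 10 = 315
c(6) = 3(315) - 115 + 12 = 842
c(7) = 3(842) - 315 + 14 = 2225

2225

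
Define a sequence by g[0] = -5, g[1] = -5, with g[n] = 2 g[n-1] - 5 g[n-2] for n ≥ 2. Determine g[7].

-145

g[2] = 2(-5) - 5(-5) = 15
g[3] = 2(15) - 5(-5) = 55
g[4] = 2(55) - 5(15) = 35
g[5] = 2(35) - 5(55) = -205
g[6] = 2(-205) - 5(35) = -585
g[7] = 2(-585) - 5(-205) = -145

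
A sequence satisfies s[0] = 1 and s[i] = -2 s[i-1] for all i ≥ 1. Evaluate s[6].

64

s[1] = -2*1 = -2
s[2] = -2*(-2) = 4
s[3] = -2*4 = -8
s[4] = -2*(-8) = 16
s[5] = -2*16 = -32
s[6] = -2*(-32) = 64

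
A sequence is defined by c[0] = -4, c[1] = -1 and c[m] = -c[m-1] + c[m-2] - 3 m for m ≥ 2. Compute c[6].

-42

c[2] = -(-1) + (-4) - 6 = -9
c[3] = -(-9) + (-1) - 9 = -1
c[4] = -(-1) + (-9) - 12 = -20
c[5] = -(-20) + (-1) - 15 = 4
c[6] = -4 + (-20) - 18 = -42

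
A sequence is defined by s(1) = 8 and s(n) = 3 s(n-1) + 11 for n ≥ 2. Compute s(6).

s(2) = 3(8) + 11 = 35
s(3) = 3(35) + 11 = 116
s(4) = 3(116) + 11 = 359
s(5) = 3(359) + 11 = 1088
s(6) = 3(1088) + 11 = 3275

3275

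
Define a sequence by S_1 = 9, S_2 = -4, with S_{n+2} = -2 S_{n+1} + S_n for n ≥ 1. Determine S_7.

541

S_3 = -2(-4) + 9 = 17
S_4 = -2(17) + (-4) = -38
S_5 = -2(-38) + 17 = 93
S_6 = -2(93) + (-38) = -224
S_7 = -2(-224) + 93 = 541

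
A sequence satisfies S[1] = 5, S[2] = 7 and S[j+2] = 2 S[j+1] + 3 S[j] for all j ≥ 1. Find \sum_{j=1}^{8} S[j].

S[3] = 2·7 + 3·5 = 29
S[4] = 2·29 + 3·7 = 79
S[5] = 2·79 + 3·29 = 245
S[6] = 2·245 + 3·79 = 727
S[7] = 2·727 + 3·245 = 2189
S[8] = 2·2189 + 3·727 = 6559
Sum = 5 + 7 + 29 + 79 + 245 + 727 + 2189 + 6559 = 9840

9840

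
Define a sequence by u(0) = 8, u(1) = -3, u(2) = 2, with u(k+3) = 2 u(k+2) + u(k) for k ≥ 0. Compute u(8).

486

u(3) = 2·2 + 8 = 12
u(4) = 2·12 + (-3) = 21
u(5) = 2·21 + 2 = 44
u(6) = 2·44 + 12 = 100
u(7) = 2·100 + 21 = 221
u(8) = 2·221 + 44 = 486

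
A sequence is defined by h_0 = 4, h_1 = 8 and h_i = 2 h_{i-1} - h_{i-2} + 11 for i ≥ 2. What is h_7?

263

h_2 = 2*8 - 4 + 11 = 23
h_3 = 2*23 - 8 + 11 = 49
h_4 = 2*49 - 23 + 11 = 86
h_5 = 2*86 - 49 + 11 = 134
h_6 = 2*134 - 86 + 11 = 193
h_7 = 2*193 - 134 + 11 = 263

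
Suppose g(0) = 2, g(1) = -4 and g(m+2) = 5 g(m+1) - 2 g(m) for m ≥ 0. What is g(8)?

g(2) = 5·(-4) - 2·2 = -24
g(3) = 5·(-24) - 2·(-4) = -112
g(4) = 5·(-112) - 2·(-24) = -512
g(5) = 5·(-512) - 2·(-112) = -2336
g(6) = 5·(-2336) - 2·(-512) = -10656
g(7) = 5·(-10656) - 2·(-2336) = -48608
g(8) = 5·(-48608) - 2·(-10656) = -221728

-221728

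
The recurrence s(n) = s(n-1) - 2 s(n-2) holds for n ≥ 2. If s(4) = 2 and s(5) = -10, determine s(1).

-2

Rearranging, s(n-2) = (s(n) - s(n-1)) / -2.
s(3) = (-10 - 2) / -2 = -12/-2 = 6
s(2) = (2 - 6) / -2 = -4/-2 = 2
s(1) = (6 - 2) / -2 = 4/-2 = -2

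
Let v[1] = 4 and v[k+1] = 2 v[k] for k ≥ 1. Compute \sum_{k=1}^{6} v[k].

252

v[2] = 2(4) = 8
v[3] = 2(8) = 16
v[4] = 2(16) = 32
v[5] = 2(32) = 64
v[6] = 2(64) = 128
Sum = 4 + 8 + 16 + 32 + 64 + 128 = 252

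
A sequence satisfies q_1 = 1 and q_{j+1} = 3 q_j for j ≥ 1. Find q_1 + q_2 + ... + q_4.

40

q_2 = 3*1 = 3
q_3 = 3*3 = 9
q_4 = 3*9 = 27
Sum = 1 + 3 + 9 + 27 = 40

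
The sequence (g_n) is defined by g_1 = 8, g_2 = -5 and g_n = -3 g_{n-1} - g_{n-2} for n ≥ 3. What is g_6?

g_3 = -3·(-5) - 8 = 7
g_4 = -3·7 - (-5) = -16
g_5 = -3·(-16) - 7 = 41
g_6 = -3·41 - (-16) = -107

-107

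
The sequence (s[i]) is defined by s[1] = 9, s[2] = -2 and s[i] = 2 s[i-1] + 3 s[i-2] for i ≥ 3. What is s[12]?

310000

s[3] = 2*(-2) + 3*9 = 23
s[4] = 2*23 + 3*(-2) = 40
s[5] = 2*40 + 3*23 = 149
s[6] = 2*149 + 3*40 = 418
s[7] = 2*418 + 3*149 = 1283
s[8] = 2*1283 + 3*418 = 3820
s[9] = 2*3820 + 3*1283 = 11489
s[10] = 2*11489 + 3*3820 = 34438
s[11] = 2*34438 + 3*11489 = 103343
s[12] = 2*103343 + 3*34438 = 310000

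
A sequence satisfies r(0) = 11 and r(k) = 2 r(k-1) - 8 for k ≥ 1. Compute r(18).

The fixed point is -8/(1 - 2) = 8, so r(k) - 8 = 2(r(k-1) - 8).
Hence r(k) = 3·2^k + 8.
r(18) = 3·2^{18} + 8 = 3·262144 + 8 = 786440.

786440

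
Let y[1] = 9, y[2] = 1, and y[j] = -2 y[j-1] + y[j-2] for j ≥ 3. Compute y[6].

y[3] = -2·1 + 9 = 7
y[4] = -2·7 + 1 = -13
y[5] = -2·(-13) + 7 = 33
y[6] = -2·33 + (-13) = -79

-79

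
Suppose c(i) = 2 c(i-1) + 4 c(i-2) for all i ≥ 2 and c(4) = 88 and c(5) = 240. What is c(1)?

-3

Rearranging, c(i-2) = (c(i) - 2 c(i-1)) / 4.
c(3) = (240 - 2(88)) / 4 = 64/4 = 16
c(2) = (88 - 2(16)) / 4 = 56/4 = 14
c(1) = (16 - 2(14)) / 4 = -12/4 = -3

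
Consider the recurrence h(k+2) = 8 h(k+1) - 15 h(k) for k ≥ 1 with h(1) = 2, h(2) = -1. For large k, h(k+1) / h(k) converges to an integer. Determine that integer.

5

The characteristic equation is r^2 - 8r + 15 = 0, which factors as (r - 5)(r - 3) = 0.
So the roots are 5 and 3. Since |5| > |3| and the coefficient of 5^k is non-zero, the ratio tends to 5.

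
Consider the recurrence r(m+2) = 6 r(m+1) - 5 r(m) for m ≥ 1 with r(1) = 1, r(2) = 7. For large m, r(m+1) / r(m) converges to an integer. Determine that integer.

5

The characteristic equation is r^2 - 6r + 5 = 0, which factors as (r - 5)(r - 1) = 0.
So the roots are 5 and 1. Since |5| > |1| and the coefficient of 5^m is non-zero, the ratio tends to 5.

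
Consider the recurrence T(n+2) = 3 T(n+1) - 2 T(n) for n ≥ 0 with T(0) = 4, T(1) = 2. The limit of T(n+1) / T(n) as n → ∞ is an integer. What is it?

2

The characteristic equation is r^2 - 3r + 2 = 0, which factors as (r - 2)(r - 1) = 0.
So the roots are 2 and 1. Since |2| > |1| and the coefficient of 2^n is non-zero, the ratio tends to 2.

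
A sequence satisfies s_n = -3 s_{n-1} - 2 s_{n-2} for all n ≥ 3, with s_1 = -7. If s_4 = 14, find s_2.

Let s_2 = z.
s_3 = 14 - 3z
s_4 = -42 + 7z
So -42 + 7z = 14, giving z = 8.

8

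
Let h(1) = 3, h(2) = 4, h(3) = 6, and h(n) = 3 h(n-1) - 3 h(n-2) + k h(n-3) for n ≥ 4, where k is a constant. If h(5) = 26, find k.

h(4) = 6 + 3k
h(5) = 13k
So 13k = 26, giving k = 2.

2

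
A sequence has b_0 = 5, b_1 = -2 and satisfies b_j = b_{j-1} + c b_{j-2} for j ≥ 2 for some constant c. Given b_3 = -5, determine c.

b_2 = -2 + 5c
b_3 = -2 + 3c
So -2 + 3c = -5, giving c = -1.

-1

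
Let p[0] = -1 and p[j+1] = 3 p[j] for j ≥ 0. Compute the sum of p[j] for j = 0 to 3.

-40

p[1] = 3*(-1) = -3
p[2] = 3*(-3) = -9
p[3] = 3*(-9) = -27
Sum = (-1) + (-3) + (-9) + (-27) = -40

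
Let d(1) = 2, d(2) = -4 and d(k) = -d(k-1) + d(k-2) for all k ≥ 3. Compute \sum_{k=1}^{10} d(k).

d(3) = -(-4) + 2 = 6
d(4) = -6 + (-4) = -10
d(5) = -(-10) + 6 = 16
d(6) = -16 + (-10) = -26
d(7) = -(-26) + 16 = 42
d(8) = -42 + (-26) = -68
d(9) = -(-68) + 42 = 110
d(10) = -110 + (-68) = -178
Sum = 2 + (-4) + 6 + (-10) + 16 + (-26) + 42 + (-68) + 110 + (-178) = -110

-110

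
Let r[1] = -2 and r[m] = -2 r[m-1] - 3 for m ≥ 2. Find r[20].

524287

The fixed point is -3/(1 + 2) = -1, so r[m] + 1 = -2(r[m-1] + 1).
Hence r[m] = -1·(-2)^{m-1} - 1.
r[20] = -1·(-2)^{19} - 1 = -1·-524288 - 1 = 524287.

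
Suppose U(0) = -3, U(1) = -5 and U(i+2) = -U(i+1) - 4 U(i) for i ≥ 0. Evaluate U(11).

U(2) = -(-5) - 4·(-3) = 17
U(3) = -17 - 4·(-5) = 3
U(4) = -3 - 4·17 = -71
U(5) = -(-71) - 4·3 = 59
U(6) = -59 - 4·(-71) = 225
U(7) = -225 - 4·59 = -461
U(8) = -(-461) - 4·225 = -439
U(9) = -(-439) - 4·(-461) = 2283
U(10) = -2283 - 4·(-439) = -527
U(11) = -(-527) - 4·2283 = -8605

-8605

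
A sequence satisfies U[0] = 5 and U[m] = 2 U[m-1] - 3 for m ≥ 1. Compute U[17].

The fixed point is -3/(1 - 2) = 3, so U[m] - 3 = 2(U[m-1] - 3).
Hence U[m] = 2·2^m + 3.
U[17] = 2·2^{17} + 3 = 2·131072 + 3 = 262147.

262147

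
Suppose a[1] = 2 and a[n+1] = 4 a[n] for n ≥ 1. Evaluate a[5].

512

a[2] = 4·2 = 8
a[3] = 4·8 = 32
a[4] = 4·32 = 128
a[5] = 4·128 = 512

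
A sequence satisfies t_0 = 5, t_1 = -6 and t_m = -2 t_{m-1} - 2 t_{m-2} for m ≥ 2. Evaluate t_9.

t_2 = -2·(-6) - 2·5 = 2
t_3 = -2·2 - 2·(-6) = 8
t_4 = -2·8 - 2·2 = -20
t_5 = -2·(-20) - 2·8 = 24
t_6 = -2·24 - 2·(-20) = -8
t_7 = -2·(-8) - 2·24 = -32
t_8 = -2·(-32) - 2·(-8) = 80
t_9 = -2·80 - 2·(-32) = -96

-96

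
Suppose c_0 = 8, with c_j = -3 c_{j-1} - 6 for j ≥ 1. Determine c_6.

6924

c_1 = -3(8) - 6 = -30
c_2 = -3(-30) - 6 = 84
c_3 = -3(84) - 6 = -258
c_4 = -3(-258) - 6 = 768
c_5 = -3(768) - 6 = -2310
c_6 = -3(-2310) - 6 = 6924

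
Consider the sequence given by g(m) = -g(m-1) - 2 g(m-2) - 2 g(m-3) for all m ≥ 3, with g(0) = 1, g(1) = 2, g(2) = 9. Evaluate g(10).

g(3) = -9 - 2*2 - 2*1 = -15
g(4) = -(-15) - 2*9 - 2*2 = -7
g(5) = -(-7) - 2*(-15) - 2*9 = 19
g(6) = -19 - 2*(-7) - 2*(-15) = 25
g(7) = -25 - 2*19 - 2*(-7) = -49
g(8) = -(-49) - 2*25 - 2*19 = -39
g(9) = -(-39) - 2*(-49) - 2*25 = 87
g(10) = -87 - 2*(-39) - 2*(-49) = 89

89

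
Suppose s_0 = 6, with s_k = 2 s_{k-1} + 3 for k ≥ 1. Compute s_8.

s_1 = 2(6) + 3 = 15
s_2 = 2(15) + 3 = 33
s_3 = 2(33) + 3 = 69
s_4 = 2(69) + 3 = 141
s_5 = 2(141) + 3 = 285
s_6 = 2(285) + 3 = 573
s_7 = 2(573) + 3 = 1149
s_8 = 2(1149) + 3 = 2301

2301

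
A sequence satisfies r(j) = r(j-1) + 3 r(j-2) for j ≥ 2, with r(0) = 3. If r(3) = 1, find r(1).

-2

Let r(1) = v.
r(2) = 9 + v
r(3) = 9 + 4v
So 9 + 4v = 1, giving v = -2.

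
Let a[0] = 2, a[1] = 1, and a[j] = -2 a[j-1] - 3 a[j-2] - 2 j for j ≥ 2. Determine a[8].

-198

a[2] = -2·1 - 3·2 - 4 = -12
a[3] = -2·(-12) - 3·1 - 6 = 15
a[4] = -2·15 - 3·(-12) - 8 = -2
a[5] = -2·(-2) - 3·15 - 10 = -51
a[6] = -2·(-51) - 3·(-2) - 12 = 96
a[7] = -2·96 - 3·(-51) - 14 = -53
a[8] = -2·(-53) - 3·96 - 16 = -198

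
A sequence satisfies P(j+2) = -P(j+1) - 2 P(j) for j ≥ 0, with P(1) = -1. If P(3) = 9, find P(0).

4

Let P(0) = x.
P(2) = 1 - 2x
P(3) = 1 + 2x
So 1 + 2x = 9, giving x = 4.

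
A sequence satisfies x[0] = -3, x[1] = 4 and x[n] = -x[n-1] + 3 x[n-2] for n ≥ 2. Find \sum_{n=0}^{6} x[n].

-243

x[2] = -4 + 3(-3) = -13
x[3] = -(-13) + 3(4) = 25
x[4] = -25 + 3(-13) = -64
x[5] = -(-64) + 3(25) = 139
x[6] = -139 + 3(-64) = -331
Sum = (-3) + 4 + (-13) + 25 + (-64) + 139 + (-331) = -243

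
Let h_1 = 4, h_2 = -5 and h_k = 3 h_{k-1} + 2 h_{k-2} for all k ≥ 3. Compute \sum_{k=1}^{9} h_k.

h_3 = 3(-5) + 2(4) = -7
h_4 = 3(-7) + 2(-5) = -31
h_5 = 3(-31) + 2(-7) = -107
h_6 = 3(-107) + 2(-31) = -383
h_7 = 3(-383) + 2(-107) = -1363
h_8 = 3(-1363) + 2(-383) = -4855
h_9 = 3(-4855) + 2(-1363) = -17291
Sum = 4 + (-5) + (-7) + (-31) + (-107) + (-383) + (-1363) + (-4855) + (-17291) = -24038

-24038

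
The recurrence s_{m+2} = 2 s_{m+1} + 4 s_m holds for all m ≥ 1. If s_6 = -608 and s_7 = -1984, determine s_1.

Rearranging, s_{m-2} = (s_m - 2 s_{m-1}) / 4.
s_5 = (-1984 - 2·(-608)) / 4 = -768/4 = -192
s_4 = (-608 - 2·(-192)) / 4 = -224/4 = -56
s_3 = (-192 - 2·(-56)) / 4 = -80/4 = -20
s_2 = (-56 - 2·(-20)) / 4 = -16/4 = -4
s_1 = (-20 - 2·(-4)) / 4 = -12/4 = -3

-3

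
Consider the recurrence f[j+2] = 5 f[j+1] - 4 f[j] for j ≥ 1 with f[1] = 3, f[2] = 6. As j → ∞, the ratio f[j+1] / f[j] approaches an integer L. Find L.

4

The characteristic equation is r^2 - 5r + 4 = 0, which factors as (r - 4)(r - 1) = 0.
So the roots are 4 and 1. Since |4| > |1| and the coefficient of 4^j is non-zero, the ratio tends to 4.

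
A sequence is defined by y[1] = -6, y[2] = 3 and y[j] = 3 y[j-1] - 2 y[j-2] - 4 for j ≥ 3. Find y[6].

y[3] = 3·3 - 2·(-6) - 4 = 17
y[4] = 3·17 - 2·3 - 4 = 41
y[5] = 3·41 - 2·17 - 4 = 85
y[6] = 3·85 - 2·41 - 4 = 169

169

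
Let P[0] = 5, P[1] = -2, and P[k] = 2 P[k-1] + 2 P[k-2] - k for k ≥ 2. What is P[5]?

9

P[2] = 2*(-2) + 2*5 - 2 = 4
P[3] = 2*4 + 2*(-2) - 3 = 1
P[4] = 2*1 + 2*4 - 4 = 6
P[5] = 2*6 + 2*1 - 5 = 9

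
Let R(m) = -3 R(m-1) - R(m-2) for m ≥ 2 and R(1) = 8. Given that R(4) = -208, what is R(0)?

5

Let R(0) = z.
R(2) = -24 - z
R(3) = 64 + 3z
R(4) = -168 - 8z
So -168 - 8z = -208, giving z = 5.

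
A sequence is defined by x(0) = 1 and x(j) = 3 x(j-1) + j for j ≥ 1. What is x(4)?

x(1) = 3*1 + 1 = 4
x(2) = 3*4 + 2 = 14
x(3) = 3*14 + 3 = 45
x(4) = 3*45 + 4 = 139

139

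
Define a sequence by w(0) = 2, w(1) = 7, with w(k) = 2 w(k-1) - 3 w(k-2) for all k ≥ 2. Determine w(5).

w(2) = 2*7 - 3*2 = 8
w(3) = 2*8 - 3*7 = -5
w(4) = 2*(-5) - 3*8 = -34
w(5) = 2*(-34) - 3*(-5) = -53

-53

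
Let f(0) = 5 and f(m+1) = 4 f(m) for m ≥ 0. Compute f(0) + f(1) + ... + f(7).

f(1) = 4(5) = 20
f(2) = 4(20) = 80
f(3) = 4(80) = 320
f(4) = 4(320) = 1280
f(5) = 4(1280) = 5120
f(6) = 4(5120) = 20480
f(7) = 4(20480) = 81920
Sum = 5 + 20 + 80 + 320 + 1280 + 5120 + 20480 + 81920 = 109225

109225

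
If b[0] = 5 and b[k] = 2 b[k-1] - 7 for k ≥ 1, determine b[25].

-67108857

The fixed point is -7/(1 - 2) = 7, so b[k] - 7 = 2(b[k-1] - 7).
Hence b[k] = -2·2^k + 7.
b[25] = -2·2^{25} + 7 = -2·33554432 + 7 = -67108857.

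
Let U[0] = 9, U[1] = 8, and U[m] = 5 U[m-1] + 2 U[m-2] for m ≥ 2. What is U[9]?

U[2] = 5*8 + 2*9 = 58
U[3] = 5*58 + 2*8 = 306
U[4] = 5*306 + 2*58 = 1646
U[5] = 5*1646 + 2*306 = 8842
U[6] = 5*8842 + 2*1646 = 47502
U[7] = 5*47502 + 2*8842 = 255194
U[8] = 5*255194 + 2*47502 = 1370974
U[9] = 5*1370974 + 2*255194 = 7365258

7365258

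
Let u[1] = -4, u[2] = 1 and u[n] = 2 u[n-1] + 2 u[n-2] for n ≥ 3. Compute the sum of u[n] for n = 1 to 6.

u[3] = 2*1 + 2*(-4) = -6
u[4] = 2*(-6) + 2*1 = -10
u[5] = 2*(-10) + 2*(-6) = -32
u[6] = 2*(-32) + 2*(-10) = -84
Sum = (-4) + 1 + (-6) + (-10) + (-32) + (-84) = -135

-135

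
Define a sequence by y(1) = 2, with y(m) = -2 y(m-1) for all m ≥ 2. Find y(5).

y(2) = -2*2 = -4
y(3) = -2*(-4) = 8
y(4) = -2*8 = -16
y(5) = -2*(-16) = 32

32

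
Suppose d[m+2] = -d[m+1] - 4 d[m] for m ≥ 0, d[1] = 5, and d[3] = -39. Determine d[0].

-6

Let d[0] = v.
d[2] = -5 - 4v
d[3] = -15 + 4v
So -15 + 4v = -39, giving v = -6.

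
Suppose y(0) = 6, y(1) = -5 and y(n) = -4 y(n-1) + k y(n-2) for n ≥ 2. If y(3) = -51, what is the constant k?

-1

y(2) = 20 + 6k
y(3) = -80 - 29k
So -80 - 29k = -51, giving k = -1.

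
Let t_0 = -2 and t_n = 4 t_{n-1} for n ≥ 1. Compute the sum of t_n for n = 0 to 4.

t_1 = 4*(-2) = -8
t_2 = 4*(-8) = -32
t_3 = 4*(-32) = -128
t_4 = 4*(-128) = -512
Sum = (-2) + (-8) + (-32) + (-128) + (-512) = -682

-682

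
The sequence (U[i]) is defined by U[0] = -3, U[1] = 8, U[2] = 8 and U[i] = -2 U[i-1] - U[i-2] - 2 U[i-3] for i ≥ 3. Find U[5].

U[3] = -2(8) - 8 - 2(-3) = -18
U[4] = -2(-18) - 8 - 2(8) = 12
U[5] = -2(12) - (-18) - 2(8) = -22

-22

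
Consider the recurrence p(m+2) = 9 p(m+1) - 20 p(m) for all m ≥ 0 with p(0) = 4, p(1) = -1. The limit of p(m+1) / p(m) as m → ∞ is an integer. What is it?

5

The characteristic equation is r^2 - 9r + 20 = 0, which factors as (r - 5)(r - 4) = 0.
So the roots are 5 and 4. Since |5| > |4| and the coefficient of 5^m is non-zero, the ratio tends to 5.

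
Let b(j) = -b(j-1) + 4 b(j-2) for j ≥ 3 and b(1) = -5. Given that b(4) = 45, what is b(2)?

Let b(2) = z.
b(3) = -20 - z
b(4) = 20 + 5z
So 20 + 5z = 45, giving z = 5.

5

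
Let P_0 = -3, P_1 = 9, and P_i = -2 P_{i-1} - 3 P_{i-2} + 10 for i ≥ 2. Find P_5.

-23

P_2 = -2·9 - 3·(-3) + 10 = 1
P_3 = -2·1 - 3·9 + 10 = -19
P_4 = -2·(-19) - 3·1 + 10 = 45
P_5 = -2·45 - 3·(-19) + 10 = -23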